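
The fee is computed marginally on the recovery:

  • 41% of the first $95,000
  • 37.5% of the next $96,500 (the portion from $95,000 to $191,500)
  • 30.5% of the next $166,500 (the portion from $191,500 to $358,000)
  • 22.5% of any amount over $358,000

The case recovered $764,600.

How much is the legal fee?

$217,405.00

First $95,000 at 41% = $38,950.00
Next $96,500 at 37.5% = $36,187.50
Next $166,500 at 30.5% = $50,782.50
Remaining $406,600 at 22.5% = $91,485.00
Fee: $38,950.00 + $36,187.50 + $50,782.50 + $91,485.00 = $217,405.00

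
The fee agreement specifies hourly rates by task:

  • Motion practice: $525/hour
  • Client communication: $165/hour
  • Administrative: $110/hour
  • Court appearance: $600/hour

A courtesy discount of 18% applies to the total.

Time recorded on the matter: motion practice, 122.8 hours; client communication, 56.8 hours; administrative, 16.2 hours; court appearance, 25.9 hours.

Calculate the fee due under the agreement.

Motion practice: 122.8 × $525 = $64,470.00
Client communication: 56.8 × $165 = $9,372.00
Administrative: 16.2 × $110 = $1,782.00
Court appearance: 25.9 × $600 = $15,540.00
Subtotal: $91,164.00
Less 18% discount: −$16,409.52
Total: $91,164.00 − $16,409.52 = $74,754.48

$74,754.48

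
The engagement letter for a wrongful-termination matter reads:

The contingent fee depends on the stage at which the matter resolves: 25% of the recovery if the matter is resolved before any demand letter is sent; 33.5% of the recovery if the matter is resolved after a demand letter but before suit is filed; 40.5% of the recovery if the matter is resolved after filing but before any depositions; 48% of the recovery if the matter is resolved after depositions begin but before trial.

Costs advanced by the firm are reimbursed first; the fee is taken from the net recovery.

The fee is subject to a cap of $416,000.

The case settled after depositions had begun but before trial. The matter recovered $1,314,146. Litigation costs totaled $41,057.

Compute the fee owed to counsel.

$416,000.00

Fee base (net of costs): $1,314,146 − $41,057 = $1,273,089
The matter settled after depositions had begun but before trial, so the 48% rate applies.
$1,273,089 × 48% = $611,082.72
$611,082.72 exceeds the $416,000 cap, so the fee is capped at $416,000.00.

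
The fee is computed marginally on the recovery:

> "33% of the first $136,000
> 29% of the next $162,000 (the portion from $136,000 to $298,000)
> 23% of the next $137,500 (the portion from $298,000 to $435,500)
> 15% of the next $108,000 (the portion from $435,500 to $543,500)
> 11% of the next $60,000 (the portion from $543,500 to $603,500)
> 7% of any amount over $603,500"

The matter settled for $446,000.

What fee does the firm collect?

First $136,000 at 33% = $44,880.00
Next $162,000 at 29% = $46,980.00
Next $137,500 at 23% = $31,625.00
Remaining $10,500 at 15% = $1,575.00
Fee: $44,880.00 + $46,980.00 + $31,625.00 + $1,575.00 = $125,060.00

$125,060.00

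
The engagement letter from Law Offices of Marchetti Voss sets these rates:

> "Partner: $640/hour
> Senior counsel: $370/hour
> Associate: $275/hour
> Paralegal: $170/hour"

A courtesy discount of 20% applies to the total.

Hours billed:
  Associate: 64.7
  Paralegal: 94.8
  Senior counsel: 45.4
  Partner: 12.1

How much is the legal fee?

Partner: 12.1 × $640 = $7,744.00
Senior counsel: 45.4 × $370 = $16,798.00
Associate: 64.7 × $275 = $17,792.50
Paralegal: 94.8 × $170 = $16,116.00
Subtotal: $58,450.50
Less 20% discount: −$11,690.10
Total: $58,450.50 − $11,690.10 = $46,760.40

$46,760.40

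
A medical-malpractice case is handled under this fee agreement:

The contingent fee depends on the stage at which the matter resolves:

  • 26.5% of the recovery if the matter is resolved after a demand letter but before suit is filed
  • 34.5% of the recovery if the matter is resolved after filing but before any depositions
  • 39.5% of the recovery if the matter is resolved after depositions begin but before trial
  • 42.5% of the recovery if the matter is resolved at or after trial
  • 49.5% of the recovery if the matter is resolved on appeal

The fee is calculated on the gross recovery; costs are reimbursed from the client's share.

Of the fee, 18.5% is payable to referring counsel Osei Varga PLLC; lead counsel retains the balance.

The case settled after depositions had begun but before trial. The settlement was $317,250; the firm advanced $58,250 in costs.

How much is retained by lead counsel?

Fee base is the gross recovery, $317,250; costs are reimbursed separately.
The matter settled after depositions had begun but before trial, so the 39.5% rate applies.
$317,250 × 39.5% = $125,313.75
Referral share: 18.5% of $125,313.75 = $23,183.04; lead counsel retains $125,313.75 − $23,183.04 = $102,130.71.

$102,130.71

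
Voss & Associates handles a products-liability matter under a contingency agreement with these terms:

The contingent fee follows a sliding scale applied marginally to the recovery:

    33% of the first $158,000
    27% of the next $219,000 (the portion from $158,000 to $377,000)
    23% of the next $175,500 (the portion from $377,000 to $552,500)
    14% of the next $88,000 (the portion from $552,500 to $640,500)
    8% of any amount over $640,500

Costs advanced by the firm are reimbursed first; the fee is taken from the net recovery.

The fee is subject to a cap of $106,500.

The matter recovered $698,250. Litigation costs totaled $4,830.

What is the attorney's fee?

$106,500.00

Fee base (net of costs): $698,250 − $4,830 = $693,420
First $158,000 at 33% = $52,140.00
Next $219,000 at 27% = $59,130.00
Next $175,500 at 23% = $40,365.00
Next $88,000 at 14% = $12,320.00
Remaining $52,920 at 8% = $4,233.60
Fee: $52,140.00 + $59,130.00 + $40,365.00 + $12,320.00 + $4,233.60 = $168,188.60
$168,188.60 exceeds the $106,500 cap, so the fee is capped at $106,500.00.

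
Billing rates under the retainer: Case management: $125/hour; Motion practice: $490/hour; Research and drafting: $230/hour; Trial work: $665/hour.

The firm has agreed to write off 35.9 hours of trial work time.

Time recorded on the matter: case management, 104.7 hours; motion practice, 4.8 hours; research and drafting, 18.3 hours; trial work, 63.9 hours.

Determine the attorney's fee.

$38,268.50

Case management: 104.7 × $125 = $13,087.50
Motion practice: 4.8 × $490 = $2,352.00
Research and drafting: 18.3 × $230 = $4,209.00
Trial work: 63.9 × $665 = $42,493.50
Subtotal: $62,142.00
Write-off: 35.9 × $665 = $23,873.50
Total: $62,142.00 − $23,873.50 = $38,268.50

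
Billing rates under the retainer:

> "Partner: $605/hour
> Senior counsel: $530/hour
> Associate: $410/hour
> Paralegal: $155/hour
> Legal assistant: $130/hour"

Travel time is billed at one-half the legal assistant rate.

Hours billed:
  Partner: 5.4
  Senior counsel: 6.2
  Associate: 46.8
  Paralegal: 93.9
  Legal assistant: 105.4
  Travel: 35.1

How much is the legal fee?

Partner: 5.4 × $605 = $3,267.00
Senior counsel: 6.2 × $530 = $3,286.00
Associate: 46.8 × $410 = $19,188.00
Paralegal: 93.9 × $155 = $14,554.50
Legal assistant: 105.4 × $130 = $13,702.00
Subtotal: $3,267.00 + $3,286.00 + $19,188.00 + $14,554.50 + $13,702.00 = $53,997.50
Travel: 35.1 × ($130 ÷ 2) = 35.1 × $65.00 = $2,281.50
Total: $53,997.50 + $2,281.50 = $56,279.00

$56,279.00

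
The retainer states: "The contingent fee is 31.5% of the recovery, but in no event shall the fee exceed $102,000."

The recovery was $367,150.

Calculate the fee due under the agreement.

$102,000.00

31.5% of $367,150 = $115,652.25
That exceeds the $102,000 cap, so the fee is capped at $102,000.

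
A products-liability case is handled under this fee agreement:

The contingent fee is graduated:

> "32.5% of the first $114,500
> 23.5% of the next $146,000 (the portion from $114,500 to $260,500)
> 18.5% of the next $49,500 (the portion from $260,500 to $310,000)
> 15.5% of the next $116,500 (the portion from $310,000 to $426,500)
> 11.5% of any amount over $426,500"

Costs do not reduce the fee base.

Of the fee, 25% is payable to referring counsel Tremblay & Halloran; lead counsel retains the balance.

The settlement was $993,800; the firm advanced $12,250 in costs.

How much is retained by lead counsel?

Fee base is the gross recovery, $993,800; costs are reimbursed separately.
First $114,500 at 32.5% = $37,212.50
Next $146,000 at 23.5% = $34,310.00
Next $49,500 at 18.5% = $9,157.50
Next $116,500 at 15.5% = $18,057.50
Remaining $567,300 at 11.5% = $65,239.50
Fee: $37,212.50 + $34,310.00 + $9,157.50 + $18,057.50 + $65,239.50 = $163,977.00
Referral share: 25% of $163,977.00 = $40,994.25; lead counsel retains $163,977.00 − $40,994.25 = $122,982.75.

$122,982.75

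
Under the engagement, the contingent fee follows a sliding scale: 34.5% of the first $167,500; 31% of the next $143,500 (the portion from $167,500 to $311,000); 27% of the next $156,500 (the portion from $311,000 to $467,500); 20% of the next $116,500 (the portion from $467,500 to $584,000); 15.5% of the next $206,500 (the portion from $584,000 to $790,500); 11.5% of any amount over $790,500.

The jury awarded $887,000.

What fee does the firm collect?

First $167,500 at 34.5% = $57,787.50
Next $143,500 at 31% = $44,485.00
Next $156,500 at 27% = $42,255.00
Next $116,500 at 20% = $23,300.00
Next $206,500 at 15.5% = $32,007.50
Remaining $96,500 at 11.5% = $11,097.50
Fee: $57,787.50 + $44,485.00 + $42,255.00 + $23,300.00 + $32,007.50 + $11,097.50 = $210,932.50

$210,932.50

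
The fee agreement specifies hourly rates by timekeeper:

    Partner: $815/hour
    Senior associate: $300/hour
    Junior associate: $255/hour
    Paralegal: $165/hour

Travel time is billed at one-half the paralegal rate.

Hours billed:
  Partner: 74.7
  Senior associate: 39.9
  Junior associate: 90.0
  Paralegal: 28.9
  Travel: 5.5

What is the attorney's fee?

Partner: 74.7 × $815 = $60,880.50
Senior associate: 39.9 × $300 = $11,970.00
Junior associate: 90.0 × $255 = $22,950.00
Paralegal: 28.9 × $165 = $4,768.50
Subtotal: $60,880.50 + $11,970.00 + $22,950.00 + $4,768.50 = $100,569.00
Travel: 5.5 × ($165 ÷ 2) = 5.5 × $82.50 = $453.75
Total: $100,569.00 + $453.75 = $101,022.75

$101,022.75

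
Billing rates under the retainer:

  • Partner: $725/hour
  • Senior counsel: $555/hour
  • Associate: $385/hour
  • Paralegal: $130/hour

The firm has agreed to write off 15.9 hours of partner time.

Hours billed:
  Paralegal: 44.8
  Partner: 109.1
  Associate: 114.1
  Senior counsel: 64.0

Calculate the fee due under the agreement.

Partner: 109.1 × $725 = $79,097.50
Senior counsel: 64.0 × $555 = $35,520.00
Associate: 114.1 × $385 = $43,928.50
Paralegal: 44.8 × $130 = $5,824.00
Subtotal: $164,370.00
Write-off: 15.9 × $725 = $11,527.50
Total: $164,370.00 − $11,527.50 = $152,842.50

$152,842.50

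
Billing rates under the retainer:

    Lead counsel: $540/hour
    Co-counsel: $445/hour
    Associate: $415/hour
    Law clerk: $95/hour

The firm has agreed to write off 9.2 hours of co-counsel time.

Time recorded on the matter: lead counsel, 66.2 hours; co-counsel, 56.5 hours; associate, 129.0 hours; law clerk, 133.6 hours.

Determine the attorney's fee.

Lead counsel: 66.2 × $540 = $35,748.00
Co-counsel: 56.5 × $445 = $25,142.50
Associate: 129.0 × $415 = $53,535.00
Law clerk: 133.6 × $95 = $12,692.00
Subtotal: $127,117.50
Write-off: 9.2 × $445 = $4,094.00
Total: $127,117.50 − $4,094.00 = $123,023.50

$123,023.50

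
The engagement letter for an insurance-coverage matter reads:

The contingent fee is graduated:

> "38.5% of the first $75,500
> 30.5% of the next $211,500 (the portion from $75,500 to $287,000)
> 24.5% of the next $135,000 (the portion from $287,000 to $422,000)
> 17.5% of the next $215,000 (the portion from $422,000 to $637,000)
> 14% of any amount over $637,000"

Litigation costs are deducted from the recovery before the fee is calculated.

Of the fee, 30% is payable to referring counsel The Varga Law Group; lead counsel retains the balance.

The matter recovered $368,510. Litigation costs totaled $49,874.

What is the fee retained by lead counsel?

Fee base (net of costs): $368,510 − $49,874 = $318,636
First $75,500 at 38.5% = $29,067.50
Next $211,500 at 30.5% = $64,507.50
Remaining $31,636 at 24.5% = $7,750.82
Fee: $29,067.50 + $64,507.50 + $7,750.82 = $101,325.82
Referral share: 30% of $101,325.82 = $30,397.75; lead counsel retains $101,325.82 − $30,397.75 = $70,928.07.

$70,928.07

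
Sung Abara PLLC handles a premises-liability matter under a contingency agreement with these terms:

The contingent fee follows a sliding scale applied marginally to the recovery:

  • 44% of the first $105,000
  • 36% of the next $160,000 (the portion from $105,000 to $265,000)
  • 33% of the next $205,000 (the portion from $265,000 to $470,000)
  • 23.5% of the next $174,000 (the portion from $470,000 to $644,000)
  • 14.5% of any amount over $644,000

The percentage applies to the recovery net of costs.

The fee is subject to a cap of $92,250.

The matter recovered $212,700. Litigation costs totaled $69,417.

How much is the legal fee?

$59,981.88

Fee base (net of costs): $212,700 − $69,417 = $143,283
First $105,000 at 44% = $46,200.00
Remaining $38,283 at 36% = $13,781.88
Fee: $46,200.00 + $13,781.88 = $59,981.88
$59,981.88 is under the $92,250 cap.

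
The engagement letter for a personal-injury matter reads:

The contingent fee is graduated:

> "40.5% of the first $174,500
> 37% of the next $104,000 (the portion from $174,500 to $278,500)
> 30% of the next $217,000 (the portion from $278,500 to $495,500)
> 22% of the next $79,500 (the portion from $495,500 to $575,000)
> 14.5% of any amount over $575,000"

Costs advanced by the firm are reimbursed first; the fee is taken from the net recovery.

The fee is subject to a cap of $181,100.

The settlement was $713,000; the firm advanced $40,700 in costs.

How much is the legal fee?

$181,100.00

Fee base (net of costs): $713,000 − $40,700 = $672,300
First $174,500 at 40.5% = $70,672.50
Next $104,000 at 37% = $38,480.00
Next $217,000 at 30% = $65,100.00
Next $79,500 at 22% = $17,490.00
Remaining $97,300 at 14.5% = $14,108.50
Fee: $70,672.50 + $38,480.00 + $65,100.00 + $17,490.00 + $14,108.50 = $205,851.00
$205,851.00 exceeds the $181,100 cap, so the fee is capped at $181,100.00.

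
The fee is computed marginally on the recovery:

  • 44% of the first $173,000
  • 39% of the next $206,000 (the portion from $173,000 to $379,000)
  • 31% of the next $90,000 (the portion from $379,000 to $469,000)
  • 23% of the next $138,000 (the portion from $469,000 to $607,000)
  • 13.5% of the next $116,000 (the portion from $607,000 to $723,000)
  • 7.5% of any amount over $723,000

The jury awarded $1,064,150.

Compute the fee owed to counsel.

$257,346.25

First $173,000 at 44% = $76,120.00
Next $206,000 at 39% = $80,340.00
Next $90,000 at 31% = $27,900.00
Next $138,000 at 23% = $31,740.00
Next $116,000 at 13.5% = $15,660.00
Remaining $341,150 at 7.5% = $25,586.25
Fee: $76,120.00 + $80,340.00 + $27,900.00 + $31,740.00 + $15,660.00 + $25,586.25 = $257,346.25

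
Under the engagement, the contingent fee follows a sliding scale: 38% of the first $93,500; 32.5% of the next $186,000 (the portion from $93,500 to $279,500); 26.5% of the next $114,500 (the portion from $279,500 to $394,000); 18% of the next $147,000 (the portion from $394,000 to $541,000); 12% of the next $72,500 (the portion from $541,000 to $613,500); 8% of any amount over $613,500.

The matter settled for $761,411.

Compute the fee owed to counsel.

$173,315.38

First $93,500 at 38% = $35,530.00
Next $186,000 at 32.5% = $60,450.00
Next $114,500 at 26.5% = $30,342.50
Next $147,000 at 18% = $26,460.00
Next $72,500 at 12% = $8,700.00
Remaining $147,911 at 8% = $11,832.88
Fee: $35,530.00 + $60,450.00 + $30,342.50 + $26,460.00 + $8,700.00 + $11,832.88 = $173,315.38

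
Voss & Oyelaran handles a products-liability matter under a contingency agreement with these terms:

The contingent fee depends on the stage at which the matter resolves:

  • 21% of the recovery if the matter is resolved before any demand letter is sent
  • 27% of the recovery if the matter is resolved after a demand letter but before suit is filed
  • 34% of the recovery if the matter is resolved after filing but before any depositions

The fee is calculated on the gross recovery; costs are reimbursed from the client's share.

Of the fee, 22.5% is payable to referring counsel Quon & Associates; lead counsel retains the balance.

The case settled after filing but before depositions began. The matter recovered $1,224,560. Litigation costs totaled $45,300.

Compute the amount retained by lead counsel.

$322,671.56

Fee base is the gross recovery, $1,224,560; costs are reimbursed separately.
The matter settled after filing but before depositions began, so the 34% rate applies.
$1,224,560 × 34% = $416,350.40
Referral share: 22.5% of $416,350.40 = $93,678.84; lead counsel retains $416,350.40 − $93,678.84 = $322,671.56.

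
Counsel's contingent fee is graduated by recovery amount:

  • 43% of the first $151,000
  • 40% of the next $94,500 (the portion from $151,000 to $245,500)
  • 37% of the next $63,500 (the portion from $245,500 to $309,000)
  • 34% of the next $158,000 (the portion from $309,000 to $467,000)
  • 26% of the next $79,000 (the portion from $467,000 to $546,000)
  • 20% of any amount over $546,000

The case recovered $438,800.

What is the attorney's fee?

First $151,000 at 43% = $64,930.00
Next $94,500 at 40% = $37,800.00
Next $63,500 at 37% = $23,495.00
Remaining $129,800 at 34% = $44,132.00
Fee: $64,930.00 + $37,800.00 + $23,495.00 + $44,132.00 = $170,357.00

$170,357.00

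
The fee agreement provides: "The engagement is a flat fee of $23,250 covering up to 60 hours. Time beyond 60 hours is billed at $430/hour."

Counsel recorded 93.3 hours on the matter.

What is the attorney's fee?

Flat fee: $23,250.00
Excess hours: 93.3 − 60 = 33.3
Overrun: 33.3 × $430 = $14,319.00
Total: $23,250.00 + $14,319.00 = $37,569.00

$37,569.00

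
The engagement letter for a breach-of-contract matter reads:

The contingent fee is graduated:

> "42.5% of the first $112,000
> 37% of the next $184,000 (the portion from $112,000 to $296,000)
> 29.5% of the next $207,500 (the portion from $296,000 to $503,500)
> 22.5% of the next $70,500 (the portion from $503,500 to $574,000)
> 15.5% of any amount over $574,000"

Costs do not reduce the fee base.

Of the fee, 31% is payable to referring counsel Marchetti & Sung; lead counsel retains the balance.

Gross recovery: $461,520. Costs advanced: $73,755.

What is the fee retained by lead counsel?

$113,510.80

Fee base is the gross recovery, $461,520; costs are reimbursed separately.
First $112,000 at 42.5% = $47,600.00
Next $184,000 at 37% = $68,080.00
Remaining $165,520 at 29.5% = $48,828.40
Fee: $47,600.00 + $68,080.00 + $48,828.40 = $164,508.40
Referral share: 31% of $164,508.40 = $50,997.60; lead counsel retains $164,508.40 − $50,997.60 = $113,510.80.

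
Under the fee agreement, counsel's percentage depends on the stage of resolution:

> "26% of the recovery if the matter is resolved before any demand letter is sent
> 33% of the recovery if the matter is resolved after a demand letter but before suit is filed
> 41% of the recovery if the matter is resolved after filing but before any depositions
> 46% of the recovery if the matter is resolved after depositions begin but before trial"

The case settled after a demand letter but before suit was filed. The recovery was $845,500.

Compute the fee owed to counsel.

The matter settled after a demand letter but before suit was filed, so the 33% rate applies.
$845,500 × 33% = $279,015.00

$279,015.00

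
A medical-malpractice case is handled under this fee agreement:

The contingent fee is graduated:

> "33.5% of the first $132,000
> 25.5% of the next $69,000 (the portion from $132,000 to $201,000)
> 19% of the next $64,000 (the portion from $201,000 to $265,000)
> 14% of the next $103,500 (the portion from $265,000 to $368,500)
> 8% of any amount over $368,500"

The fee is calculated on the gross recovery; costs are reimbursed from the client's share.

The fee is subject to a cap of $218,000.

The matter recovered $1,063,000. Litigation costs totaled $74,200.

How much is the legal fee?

$144,025.00

Fee base is the gross recovery, $1,063,000; costs are reimbursed separately.
First $132,000 at 33.5% = $44,220.00
Next $69,000 at 25.5% = $17,595.00
Next $64,000 at 19% = $12,160.00
Next $103,500 at 14% = $14,490.00
Remaining $694,500 at 8% = $55,560.00
Fee: $44,220.00 + $17,595.00 + $12,160.00 + $14,490.00 + $55,560.00 = $144,025.00
$144,025.00 is under the $218,000 cap.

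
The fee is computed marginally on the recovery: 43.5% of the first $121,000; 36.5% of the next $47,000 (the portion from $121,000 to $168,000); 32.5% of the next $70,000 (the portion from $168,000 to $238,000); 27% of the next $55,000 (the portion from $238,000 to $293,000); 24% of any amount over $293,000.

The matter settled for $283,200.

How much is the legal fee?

$104,744.00

First $121,000 at 43.5% = $52,635.00
Next $47,000 at 36.5% = $17,155.00
Next $70,000 at 32.5% = $22,750.00
Remaining $45,200 at 27% = $12,204.00
Fee: $52,635.00 + $17,155.00 + $22,750.00 + $12,204.00 = $104,744.00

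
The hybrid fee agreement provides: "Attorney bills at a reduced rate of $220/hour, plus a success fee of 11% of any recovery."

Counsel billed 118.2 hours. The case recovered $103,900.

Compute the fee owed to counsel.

Hourly: 118.2 × $220 = $26,004.00
Success fee: 11% of $103,900 = $11,429.00
Total: $26,004.00 + $11,429.00 = $37,433.00

$37,433.00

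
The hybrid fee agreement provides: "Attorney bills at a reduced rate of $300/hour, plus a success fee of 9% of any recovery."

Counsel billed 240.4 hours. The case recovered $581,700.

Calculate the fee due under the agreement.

$124,473.00

Hourly: 240.4 × $300 = $72,120.00
Success fee: 9% of $581,700 = $52,353.00
Total: $72,120.00 + $52,353.00 = $124,473.00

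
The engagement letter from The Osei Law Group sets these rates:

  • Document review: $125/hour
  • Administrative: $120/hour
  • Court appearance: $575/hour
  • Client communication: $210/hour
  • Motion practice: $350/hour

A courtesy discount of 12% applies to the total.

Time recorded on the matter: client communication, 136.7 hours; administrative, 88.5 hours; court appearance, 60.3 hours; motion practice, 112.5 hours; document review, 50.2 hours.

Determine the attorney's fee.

$105,291.56

Document review: 50.2 × $125 = $6,275.00
Administrative: 88.5 × $120 = $10,620.00
Court appearance: 60.3 × $575 = $34,672.50
Client communication: 136.7 × $210 = $28,707.00
Motion practice: 112.5 × $350 = $39,375.00
Subtotal: $119,649.50
Less 12% discount: −$14,357.94
Total: $119,649.50 − $14,357.94 = $105,291.56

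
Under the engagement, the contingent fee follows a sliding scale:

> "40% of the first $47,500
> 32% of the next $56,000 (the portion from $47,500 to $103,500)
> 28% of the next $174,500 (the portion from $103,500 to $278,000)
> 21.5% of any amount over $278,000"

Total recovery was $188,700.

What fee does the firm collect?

First $47,500 at 40% = $19,000.00
Next $56,000 at 32% = $17,920.00
Remaining $85,200 at 28% = $23,856.00
Fee: $19,000.00 + $17,920.00 + $23,856.00 = $60,776.00

$60,776.00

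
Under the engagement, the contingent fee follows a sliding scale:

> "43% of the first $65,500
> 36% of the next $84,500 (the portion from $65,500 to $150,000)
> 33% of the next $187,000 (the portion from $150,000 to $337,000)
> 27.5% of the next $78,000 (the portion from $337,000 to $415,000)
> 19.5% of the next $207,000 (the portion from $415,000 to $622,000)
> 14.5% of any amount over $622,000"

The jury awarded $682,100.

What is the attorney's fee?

$190,824.50

First $65,500 at 43% = $28,165.00
Next $84,500 at 36% = $30,420.00
Next $187,000 at 33% = $61,710.00
Next $78,000 at 27.5% = $21,450.00
Next $207,000 at 19.5% = $40,365.00
Remaining $60,100 at 14.5% = $8,714.50
Fee: $28,165.00 + $30,420.00 + $61,710.00 + $21,450.00 + $40,365.00 + $8,714.50 = $190,824.50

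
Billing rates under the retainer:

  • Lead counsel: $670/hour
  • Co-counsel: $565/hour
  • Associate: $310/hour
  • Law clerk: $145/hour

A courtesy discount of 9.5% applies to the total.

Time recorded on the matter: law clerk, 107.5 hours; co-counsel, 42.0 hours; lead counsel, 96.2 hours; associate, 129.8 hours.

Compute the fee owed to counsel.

Lead counsel: 96.2 × $670 = $64,454.00
Co-counsel: 42.0 × $565 = $23,730.00
Associate: 129.8 × $310 = $40,238.00
Law clerk: 107.5 × $145 = $15,587.50
Subtotal: $144,009.50
Less 9.5% discount: −$13,680.90
Total: $144,009.50 − $13,680.90 = $130,328.60

$130,328.60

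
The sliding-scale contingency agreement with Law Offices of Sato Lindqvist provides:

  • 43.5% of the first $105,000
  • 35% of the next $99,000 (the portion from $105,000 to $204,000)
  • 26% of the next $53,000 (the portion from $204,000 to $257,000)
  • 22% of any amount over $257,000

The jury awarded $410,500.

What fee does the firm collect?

First $105,000 at 43.5% = $45,675.00
Next $99,000 at 35% = $34,650.00
Next $53,000 at 26% = $13,780.00
Remaining $153,500 at 22% = $33,770.00
Fee: $45,675.00 + $34,650.00 + $13,780.00 + $33,770.00 = $127,875.00

$127,875.00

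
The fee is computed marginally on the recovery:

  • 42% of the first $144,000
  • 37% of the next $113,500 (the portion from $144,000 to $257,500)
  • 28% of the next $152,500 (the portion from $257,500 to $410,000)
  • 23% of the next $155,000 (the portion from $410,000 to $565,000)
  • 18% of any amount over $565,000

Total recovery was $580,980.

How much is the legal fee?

$183,701.40

First $144,000 at 42% = $60,480.00
Next $113,500 at 37% = $41,995.00
Next $152,500 at 28% = $42,700.00
Next $155,000 at 23% = $35,650.00
Remaining $15,980 at 18% = $2,876.40
Fee: $60,480.00 + $41,995.00 + $42,700.00 + $35,650.00 + $2,876.40 = $183,701.40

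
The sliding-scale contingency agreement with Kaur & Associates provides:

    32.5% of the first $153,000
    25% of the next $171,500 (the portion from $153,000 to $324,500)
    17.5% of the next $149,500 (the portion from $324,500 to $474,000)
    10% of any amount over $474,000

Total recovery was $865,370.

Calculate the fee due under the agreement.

$157,899.50

First $153,000 at 32.5% = $49,725.00
Next $171,500 at 25% = $42,875.00
Next $149,500 at 17.5% = $26,162.50
Remaining $391,370 at 10% = $39,137.00
Fee: $49,725.00 + $42,875.00 + $26,162.50 + $39,137.00 = $157,899.50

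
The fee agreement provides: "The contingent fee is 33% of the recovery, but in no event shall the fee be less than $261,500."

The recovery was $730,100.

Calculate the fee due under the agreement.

$261,500.00

33% of $730,100 = $240,933.00
That is below the $261,500 minimum, so the minimum applies.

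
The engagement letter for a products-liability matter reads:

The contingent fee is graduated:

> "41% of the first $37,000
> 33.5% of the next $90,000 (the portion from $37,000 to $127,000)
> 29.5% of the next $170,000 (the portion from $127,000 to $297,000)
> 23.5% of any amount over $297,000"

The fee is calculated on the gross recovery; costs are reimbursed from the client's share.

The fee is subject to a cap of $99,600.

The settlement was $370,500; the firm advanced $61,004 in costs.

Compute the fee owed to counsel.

Fee base is the gross recovery, $370,500; costs are reimbursed separately.
First $37,000 at 41% = $15,170.00
Next $90,000 at 33.5% = $30,150.00
Next $170,000 at 29.5% = $50,150.00
Remaining $73,500 at 23.5% = $17,272.50
Fee: $15,170.00 + $30,150.00 + $50,150.00 + $17,272.50 = $112,742.50
$112,742.50 exceeds the $99,600 cap, so the fee is capped at $99,600.00.

$99,600.00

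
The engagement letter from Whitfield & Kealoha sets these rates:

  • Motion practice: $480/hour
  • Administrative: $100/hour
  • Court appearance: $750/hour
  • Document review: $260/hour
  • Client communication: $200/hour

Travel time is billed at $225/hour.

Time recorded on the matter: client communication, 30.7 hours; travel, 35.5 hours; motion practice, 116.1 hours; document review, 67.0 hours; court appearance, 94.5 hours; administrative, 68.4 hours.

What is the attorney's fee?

Motion practice: 116.1 × $480 = $55,728.00
Administrative: 68.4 × $100 = $6,840.00
Court appearance: 94.5 × $750 = $70,875.00
Document review: 67.0 × $260 = $17,420.00
Client communication: 30.7 × $200 = $6,140.00
Subtotal: $55,728.00 + $6,840.00 + $70,875.00 + $17,420.00 + $6,140.00 = $157,003.00
Travel: 35.5 × $225 = $7,987.50
Total: $157,003.00 + $7,987.50 = $164,990.50

$164,990.50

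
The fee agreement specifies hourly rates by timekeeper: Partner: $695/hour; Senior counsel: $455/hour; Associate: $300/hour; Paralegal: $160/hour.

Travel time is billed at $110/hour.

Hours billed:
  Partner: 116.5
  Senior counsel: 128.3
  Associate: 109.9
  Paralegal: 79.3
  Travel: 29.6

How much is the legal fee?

$188,258.00

Partner: 116.5 × $695 = $80,967.50
Senior counsel: 128.3 × $455 = $58,376.50
Associate: 109.9 × $300 = $32,970.00
Paralegal: 79.3 × $160 = $12,688.00
Subtotal: $80,967.50 + $58,376.50 + $32,970.00 + $12,688.00 = $185,002.00
Travel: 29.6 × $110 = $3,256.00
Total: $185,002.00 + $3,256.00 = $188,258.00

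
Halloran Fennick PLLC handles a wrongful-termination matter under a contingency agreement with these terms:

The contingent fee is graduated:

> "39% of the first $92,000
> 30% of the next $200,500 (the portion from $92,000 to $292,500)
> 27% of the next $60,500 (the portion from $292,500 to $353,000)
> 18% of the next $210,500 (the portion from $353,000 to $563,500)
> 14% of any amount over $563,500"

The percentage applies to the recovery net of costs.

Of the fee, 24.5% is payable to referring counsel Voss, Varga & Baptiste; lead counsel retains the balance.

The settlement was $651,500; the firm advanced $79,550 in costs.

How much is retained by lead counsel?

Fee base (net of costs): $651,500 − $79,550 = $571,950
First $92,000 at 39% = $35,880.00
Next $200,500 at 30% = $60,150.00
Next $60,500 at 27% = $16,335.00
Next $210,500 at 18% = $37,890.00
Remaining $8,450 at 14% = $1,183.00
Fee: $35,880.00 + $60,150.00 + $16,335.00 + $37,890.00 + $1,183.00 = $151,438.00
Referral share: 24.5% of $151,438.00 = $37,102.31; lead counsel retains $151,438.00 − $37,102.31 = $114,335.69.

$114,335.69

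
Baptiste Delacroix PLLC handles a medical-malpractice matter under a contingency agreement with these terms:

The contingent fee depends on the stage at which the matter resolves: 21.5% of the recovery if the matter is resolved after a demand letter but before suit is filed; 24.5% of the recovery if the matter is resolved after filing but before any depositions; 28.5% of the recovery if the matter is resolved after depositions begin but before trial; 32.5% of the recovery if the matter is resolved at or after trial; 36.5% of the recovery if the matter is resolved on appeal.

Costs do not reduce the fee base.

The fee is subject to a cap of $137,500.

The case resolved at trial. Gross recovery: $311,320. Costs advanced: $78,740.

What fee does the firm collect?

$101,179.00

Fee base is the gross recovery, $311,320; costs are reimbursed separately.
The matter resolved at trial, so the 32.5% rate applies.
$311,320 × 32.5% = $101,179.00
$101,179.00 is under the $137,500 cap.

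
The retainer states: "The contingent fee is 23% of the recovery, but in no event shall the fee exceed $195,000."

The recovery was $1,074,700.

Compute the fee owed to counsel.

$195,000.00

23% of $1,074,700 = $247,181.00
That exceeds the $195,000 cap, so the fee is capped at $195,000.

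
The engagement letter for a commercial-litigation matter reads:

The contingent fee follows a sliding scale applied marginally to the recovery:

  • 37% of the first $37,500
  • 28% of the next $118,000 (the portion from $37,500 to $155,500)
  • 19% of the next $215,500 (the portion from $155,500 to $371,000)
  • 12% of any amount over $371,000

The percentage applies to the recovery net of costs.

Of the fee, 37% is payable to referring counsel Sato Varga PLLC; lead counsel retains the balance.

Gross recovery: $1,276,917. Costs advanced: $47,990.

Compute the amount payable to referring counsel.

$70,600.16

Fee base (net of costs): $1,276,917 − $47,990 = $1,228,927
First $37,500 at 37% = $13,875.00
Next $118,000 at 28% = $33,040.00
Next $215,500 at 19% = $40,945.00
Remaining $857,927 at 12% = $102,951.24
Fee: $13,875.00 + $33,040.00 + $40,945.00 + $102,951.24 = $190,811.24
Referral share: 37% of $190,811.24 = $70,600.16; lead counsel retains $190,811.24 − $70,600.16 = $120,211.08.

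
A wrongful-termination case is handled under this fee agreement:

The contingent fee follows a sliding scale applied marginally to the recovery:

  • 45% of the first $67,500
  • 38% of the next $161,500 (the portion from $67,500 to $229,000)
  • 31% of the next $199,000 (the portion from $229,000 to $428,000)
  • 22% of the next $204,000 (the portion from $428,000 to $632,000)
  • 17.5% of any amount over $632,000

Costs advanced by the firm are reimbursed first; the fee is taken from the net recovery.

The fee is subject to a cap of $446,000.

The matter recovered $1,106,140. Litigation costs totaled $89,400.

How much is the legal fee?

$265,644.50

Fee base (net of costs): $1,106,140 − $89,400 = $1,016,740
First $67,500 at 45% = $30,375.00
Next $161,500 at 38% = $61,370.00
Next $199,000 at 31% = $61,690.00
Next $204,000 at 22% = $44,880.00
Remaining $384,740 at 17.5% = $67,329.50
Fee: $30,375.00 + $61,370.00 + $61,690.00 + $44,880.00 + $67,329.50 = $265,644.50
$265,644.50 is under the $446,000 cap.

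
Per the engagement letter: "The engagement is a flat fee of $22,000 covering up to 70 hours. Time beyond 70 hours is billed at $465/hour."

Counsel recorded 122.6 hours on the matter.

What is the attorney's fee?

$46,459.00

Flat fee: $22,000.00
Excess hours: 122.6 − 70 = 52.6
Overrun: 52.6 × $465 = $24,459.00
Total: $22,000.00 + $24,459.00 = $46,459.00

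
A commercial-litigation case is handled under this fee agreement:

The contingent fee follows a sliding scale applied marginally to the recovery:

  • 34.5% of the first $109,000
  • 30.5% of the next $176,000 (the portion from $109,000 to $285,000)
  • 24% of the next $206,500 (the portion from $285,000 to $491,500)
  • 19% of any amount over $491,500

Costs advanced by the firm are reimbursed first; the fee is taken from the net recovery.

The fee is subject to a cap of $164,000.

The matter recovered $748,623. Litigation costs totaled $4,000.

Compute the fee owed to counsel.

$164,000.00

Fee base (net of costs): $748,623 − $4,000 = $744,623
First $109,000 at 34.5% = $37,605.00
Next $176,000 at 30.5% = $53,680.00
Next $206,500 at 24% = $49,560.00
Remaining $253,123 at 19% = $48,093.37
Fee: $37,605.00 + $53,680.00 + $49,560.00 + $48,093.37 = $188,938.37
$188,938.37 exceeds the $164,000 cap, so the fee is capped at $164,000.00.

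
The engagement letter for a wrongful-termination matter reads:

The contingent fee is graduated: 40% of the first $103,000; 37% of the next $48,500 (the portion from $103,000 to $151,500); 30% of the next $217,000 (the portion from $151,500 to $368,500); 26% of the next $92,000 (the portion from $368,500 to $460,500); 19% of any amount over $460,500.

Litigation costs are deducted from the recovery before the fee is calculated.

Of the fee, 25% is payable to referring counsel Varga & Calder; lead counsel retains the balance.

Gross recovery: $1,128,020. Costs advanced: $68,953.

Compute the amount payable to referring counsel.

$65,473.18

Fee base (net of costs): $1,128,020 − $68,953 = $1,059,067
First $103,000 at 40% = $41,200.00
Next $48,500 at 37% = $17,945.00
Next $217,000 at 30% = $65,100.00
Next $92,000 at 26% = $23,920.00
Remaining $598,567 at 19% = $113,727.73
Fee: $41,200.00 + $17,945.00 + $65,100.00 + $23,920.00 + $113,727.73 = $261,892.73
Referral share: 25% of $261,892.73 = $65,473.18; lead counsel retains $261,892.73 − $65,473.18 = $196,419.55.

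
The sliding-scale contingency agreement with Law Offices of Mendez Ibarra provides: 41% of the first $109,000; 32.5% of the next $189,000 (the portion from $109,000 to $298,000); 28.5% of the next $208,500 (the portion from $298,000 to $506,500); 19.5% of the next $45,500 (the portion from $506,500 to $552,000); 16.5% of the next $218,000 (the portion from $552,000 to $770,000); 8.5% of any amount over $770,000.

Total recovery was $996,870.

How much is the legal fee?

$229,663.95

First $109,000 at 41% = $44,690.00
Next $189,000 at 32.5% = $61,425.00
Next $208,500 at 28.5% = $59,422.50
Next $45,500 at 19.5% = $8,872.50
Next $218,000 at 16.5% = $35,970.00
Remaining $226,870 at 8.5% = $19,283.95
Fee: $44,690.00 + $61,425.00 + $59,422.50 + $8,872.50 + $35,970.00 + $19,283.95 = $229,663.95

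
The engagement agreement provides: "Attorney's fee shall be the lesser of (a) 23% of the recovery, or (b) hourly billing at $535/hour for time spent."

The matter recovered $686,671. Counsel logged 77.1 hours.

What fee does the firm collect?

$41,248.50

(a) 23% of $686,671 = $157,934.33
(b) 77.1 × $535 = $41,248.50
The lesser is (b): $41,248.50.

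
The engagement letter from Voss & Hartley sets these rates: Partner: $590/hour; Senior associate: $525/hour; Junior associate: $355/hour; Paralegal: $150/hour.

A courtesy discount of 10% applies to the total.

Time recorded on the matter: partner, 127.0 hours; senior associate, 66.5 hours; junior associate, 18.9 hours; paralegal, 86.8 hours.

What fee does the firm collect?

$116,614.80

Partner: 127.0 × $590 = $74,930.00
Senior associate: 66.5 × $525 = $34,912.50
Junior associate: 18.9 × $355 = $6,709.50
Paralegal: 86.8 × $150 = $13,020.00
Subtotal: $129,572.00
Less 10% discount: −$12,957.20
Total: $129,572.00 − $12,957.20 = $116,614.80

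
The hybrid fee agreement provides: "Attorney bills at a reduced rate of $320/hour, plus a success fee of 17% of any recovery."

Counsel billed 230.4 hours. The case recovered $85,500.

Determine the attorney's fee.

Hourly: 230.4 × $320 = $73,728.00
Success fee: 17% of $85,500 = $14,535.00
Total: $73,728.00 + $14,535.00 = $88,263.00

$88,263.00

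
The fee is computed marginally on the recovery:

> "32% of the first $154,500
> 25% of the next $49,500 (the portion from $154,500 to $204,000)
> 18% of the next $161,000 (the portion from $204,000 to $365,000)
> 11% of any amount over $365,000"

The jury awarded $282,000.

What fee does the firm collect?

First $154,500 at 32% = $49,440.00
Next $49,500 at 25% = $12,375.00
Remaining $78,000 at 18% = $14,040.00
Fee: $49,440.00 + $12,375.00 + $14,040.00 = $75,855.00

$75,855.00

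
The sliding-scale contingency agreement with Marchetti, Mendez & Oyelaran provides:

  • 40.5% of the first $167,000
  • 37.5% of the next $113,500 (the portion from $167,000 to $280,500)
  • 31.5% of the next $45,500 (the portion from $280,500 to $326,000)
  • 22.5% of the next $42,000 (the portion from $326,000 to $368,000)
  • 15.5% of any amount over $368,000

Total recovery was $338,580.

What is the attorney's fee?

First $167,000 at 40.5% = $67,635.00
Next $113,500 at 37.5% = $42,562.50
Next $45,500 at 31.5% = $14,332.50
Remaining $12,580 at 22.5% = $2,830.50
Fee: $67,635.00 + $42,562.50 + $14,332.50 + $2,830.50 = $127,360.50

$127,360.50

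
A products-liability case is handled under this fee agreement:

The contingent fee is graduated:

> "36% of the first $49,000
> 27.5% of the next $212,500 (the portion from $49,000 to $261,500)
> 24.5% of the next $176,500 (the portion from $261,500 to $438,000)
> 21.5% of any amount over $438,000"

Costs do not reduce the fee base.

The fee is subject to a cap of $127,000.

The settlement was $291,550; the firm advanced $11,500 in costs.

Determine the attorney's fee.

Fee base is the gross recovery, $291,550; costs are reimbursed separately.
First $49,000 at 36% = $17,640.00
Next $212,500 at 27.5% = $58,437.50
Remaining $30,050 at 24.5% = $7,362.25
Fee: $17,640.00 + $58,437.50 + $7,362.25 = $83,439.75
$83,439.75 is under the $127,000 cap.

$83,439.75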